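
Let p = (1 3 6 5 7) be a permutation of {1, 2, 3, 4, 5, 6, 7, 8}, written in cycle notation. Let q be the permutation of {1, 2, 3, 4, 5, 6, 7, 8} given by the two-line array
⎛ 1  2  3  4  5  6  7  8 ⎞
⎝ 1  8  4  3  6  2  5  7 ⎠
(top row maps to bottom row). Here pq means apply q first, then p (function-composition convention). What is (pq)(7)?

q(7) = 5, then p(5) = 7; composing gives (pq)(7) = 7.

7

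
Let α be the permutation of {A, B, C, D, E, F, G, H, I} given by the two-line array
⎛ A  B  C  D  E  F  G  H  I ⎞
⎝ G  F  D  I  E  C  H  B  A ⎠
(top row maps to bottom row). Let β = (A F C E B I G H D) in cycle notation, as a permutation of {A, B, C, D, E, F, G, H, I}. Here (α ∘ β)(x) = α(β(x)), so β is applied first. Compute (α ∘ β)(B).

A

β(B) = I, then α(I) = A; composing gives (α ∘ β)(B) = A.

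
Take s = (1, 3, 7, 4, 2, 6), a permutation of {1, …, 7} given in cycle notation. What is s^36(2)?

2 lies in the 6-cycle (1, 3, 7, 4, 2, 6).
Powers repeat with period 6 on this cycle, and 36 mod 6 = 0, so s^36(2) = s^0(2).
So s^36(2) = 2.

2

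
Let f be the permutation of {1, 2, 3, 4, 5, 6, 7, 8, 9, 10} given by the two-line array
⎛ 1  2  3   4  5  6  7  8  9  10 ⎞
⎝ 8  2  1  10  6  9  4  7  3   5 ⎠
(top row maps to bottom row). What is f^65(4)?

Tracing 4 → 10 → … returns to 4 after 9 steps, so 4 lies in a 9-cycle (1, 8, 7, 4, 10, 5, 6, 9, 3).
Powers repeat with period 9 on this cycle, and 65 mod 9 = 2, so f^65(4) = f^2(4).
Stepping 2 places around the cycle: 4 → 10 → 5.

5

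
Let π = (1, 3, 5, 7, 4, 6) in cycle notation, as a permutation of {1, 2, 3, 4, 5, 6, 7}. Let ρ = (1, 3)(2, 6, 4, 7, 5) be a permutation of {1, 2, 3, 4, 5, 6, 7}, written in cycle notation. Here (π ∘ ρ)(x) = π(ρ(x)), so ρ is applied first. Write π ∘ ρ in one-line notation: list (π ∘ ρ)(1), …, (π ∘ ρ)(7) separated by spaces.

Chase each element through ρ then π: 1 → 3 → 5; 2 → 6 → 1; 3 → 1 → 3; 4 → 7 → 4; 5 → 2 → 2; 6 → 4 → 6; 7 → 5 → 7.
Collecting the images, π ∘ ρ = [5 1 3 4 2 6 7].

5 1 3 4 2 6 7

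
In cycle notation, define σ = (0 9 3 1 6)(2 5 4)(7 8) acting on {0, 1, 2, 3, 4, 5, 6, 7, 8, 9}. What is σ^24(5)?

5 lies in the 3-cycle (2 5 4).
On a 3-cycle, σ^3 is the identity, so σ^24 = σ^0 there (24 ≡ 0 mod 3).
So σ^24(5) = 5.

5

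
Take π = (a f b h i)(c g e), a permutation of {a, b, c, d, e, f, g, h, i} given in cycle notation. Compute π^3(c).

c

c lies in the 3-cycle (c g e).
Since the cycle has length 3, π^3 acts on it the same as π^0 (3 mod 3 = 0).
So π^3(c) = c.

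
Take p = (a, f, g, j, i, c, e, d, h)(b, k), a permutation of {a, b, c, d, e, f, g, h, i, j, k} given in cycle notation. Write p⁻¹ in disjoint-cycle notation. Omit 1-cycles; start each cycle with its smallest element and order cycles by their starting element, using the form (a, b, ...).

The inverse reverses each cycle.
After reversing and putting each cycle's least element first, p⁻¹ = (a, h, d, e, c, i, j, g, f)(b, k).

(a, h, d, e, c, i, j, g, f)(b, k)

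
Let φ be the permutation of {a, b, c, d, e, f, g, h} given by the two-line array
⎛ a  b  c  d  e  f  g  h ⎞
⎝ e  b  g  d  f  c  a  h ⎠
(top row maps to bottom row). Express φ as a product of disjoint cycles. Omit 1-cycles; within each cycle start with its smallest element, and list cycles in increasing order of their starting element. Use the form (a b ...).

(a e f c g)

Iterating φ from a gives a → e → f → c → g → a; that is the 5-cycle (a e f c g).
Repeating from the next unused element and collecting all non-trivial cycles gives (a e f c g).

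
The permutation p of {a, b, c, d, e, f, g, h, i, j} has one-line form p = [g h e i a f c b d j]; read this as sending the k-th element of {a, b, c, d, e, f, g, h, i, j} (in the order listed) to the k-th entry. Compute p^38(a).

c

Tracing a → g → … returns to a after 4 steps, so a lies in a 4-cycle (a g c e).
Powers repeat with period 4 on this cycle, and 38 mod 4 = 2, so p^38(a) = p^2(a).
Advancing 2 steps from a: a → g → c.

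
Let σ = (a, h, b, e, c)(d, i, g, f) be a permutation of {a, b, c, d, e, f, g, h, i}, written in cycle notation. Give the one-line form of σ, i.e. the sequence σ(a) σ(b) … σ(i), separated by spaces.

Image by image: a→h, b→e, c→a, d→i, e→c, f→d, g→f, h→b, i→g.
So the one-line form is h e a i c d f b g.

h e a i c d f b g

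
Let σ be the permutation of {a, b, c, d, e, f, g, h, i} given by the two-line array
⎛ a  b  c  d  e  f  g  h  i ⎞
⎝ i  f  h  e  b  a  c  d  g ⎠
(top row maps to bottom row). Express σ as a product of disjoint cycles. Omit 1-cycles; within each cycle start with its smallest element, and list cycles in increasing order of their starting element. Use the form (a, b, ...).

(a, i, g, c, h, d, e, b, f)

From a: a → i → g → c → h → d → e → b → f → a, closing the cycle (a, i, g, c, h, d, e, b, f).
Continuing from each remaining unvisited element yields (a, i, g, c, h, d, e, b, f).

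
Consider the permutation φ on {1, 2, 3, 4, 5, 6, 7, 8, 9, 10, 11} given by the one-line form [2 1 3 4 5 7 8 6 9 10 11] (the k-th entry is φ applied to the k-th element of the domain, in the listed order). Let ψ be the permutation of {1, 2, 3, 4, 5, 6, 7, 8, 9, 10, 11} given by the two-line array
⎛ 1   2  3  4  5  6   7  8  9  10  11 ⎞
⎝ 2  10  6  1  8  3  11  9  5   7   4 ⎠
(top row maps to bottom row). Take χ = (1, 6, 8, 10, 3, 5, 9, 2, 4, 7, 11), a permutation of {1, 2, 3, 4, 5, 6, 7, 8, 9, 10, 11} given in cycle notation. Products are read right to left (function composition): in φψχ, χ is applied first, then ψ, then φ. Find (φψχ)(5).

Chase 5: χ(5) = 9; ψ(9) = 5; φ(5) = 5. Hence (φψχ)(5) = 5.

5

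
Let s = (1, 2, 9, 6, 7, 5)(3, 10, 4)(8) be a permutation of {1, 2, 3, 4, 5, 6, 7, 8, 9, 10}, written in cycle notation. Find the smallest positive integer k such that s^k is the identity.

The cycle type of s is (6, 3, 1).
The order of s is the least common multiple of its cycle lengths: lcm(6, 3) = 6.

6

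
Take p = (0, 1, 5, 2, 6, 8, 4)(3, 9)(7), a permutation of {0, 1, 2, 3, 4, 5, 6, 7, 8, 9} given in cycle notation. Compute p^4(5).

4

5 lies in the 7-cycle (0, 1, 5, 2, 6, 8, 4).
Stepping 4 places around the cycle: 5 → 2 → 6 → 8 → 4.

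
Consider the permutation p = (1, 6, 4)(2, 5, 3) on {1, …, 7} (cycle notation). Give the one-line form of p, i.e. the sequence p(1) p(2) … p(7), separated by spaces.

6 5 2 1 3 4 7

Reading each image from the cycles: 1↦6, 2↦5, 3↦2, 4↦1, 5↦3, 6↦4, 7↦7.
Listing these in domain order gives 6 5 2 1 3 4 7.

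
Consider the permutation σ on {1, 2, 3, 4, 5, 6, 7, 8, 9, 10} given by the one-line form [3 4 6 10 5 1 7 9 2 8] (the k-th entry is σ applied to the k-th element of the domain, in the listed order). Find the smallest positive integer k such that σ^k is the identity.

The disjoint-cycle form of σ has cycle lengths 5, 3, 1, 1.
The order is lcm(5, 3) = 15.

15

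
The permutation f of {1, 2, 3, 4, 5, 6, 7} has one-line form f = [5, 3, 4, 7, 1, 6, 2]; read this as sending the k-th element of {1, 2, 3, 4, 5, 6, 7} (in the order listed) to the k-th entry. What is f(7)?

7 is element number 7 of the domain, and entry number 7 of the one-line form is 2, so f(7) = 2.

2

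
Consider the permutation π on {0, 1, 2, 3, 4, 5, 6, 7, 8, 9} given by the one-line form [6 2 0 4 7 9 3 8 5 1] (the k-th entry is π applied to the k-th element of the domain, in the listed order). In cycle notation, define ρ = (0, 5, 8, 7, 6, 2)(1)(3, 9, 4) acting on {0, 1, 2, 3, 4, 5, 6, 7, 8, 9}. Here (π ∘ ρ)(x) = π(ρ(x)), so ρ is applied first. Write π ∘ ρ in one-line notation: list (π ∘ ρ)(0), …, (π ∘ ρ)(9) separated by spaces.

9 2 6 1 4 5 0 3 8 7

(π ∘ ρ)(x) = π(ρ(x)). Computing each image: π(ρ(0)) = π(5) = 9, π(ρ(1)) = π(1) = 2, π(ρ(2)) = π(0) = 6, π(ρ(3)) = π(9) = 1, π(ρ(4)) = π(3) = 4, π(ρ(5)) = π(8) = 5, π(ρ(6)) = π(2) = 0, π(ρ(7)) = π(6) = 3, π(ρ(8)) = π(7) = 8, π(ρ(9)) = π(4) = 7.
Hence π ∘ ρ = [9 2 6 1 4 5 0 3 8 7].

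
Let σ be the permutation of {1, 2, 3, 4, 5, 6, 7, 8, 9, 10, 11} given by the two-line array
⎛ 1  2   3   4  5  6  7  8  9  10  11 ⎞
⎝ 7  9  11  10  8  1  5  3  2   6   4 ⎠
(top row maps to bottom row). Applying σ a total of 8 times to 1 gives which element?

6

Tracing 1 → 7 → … returns to 1 after 9 steps, so 1 lies in a 9-cycle (1, 7, 5, 8, 3, 11, 4, 10, 6).
Advancing 8 steps from 1: 1 → 7 → 5 → 8 → 3 → 11 → 4 → 10 → 6.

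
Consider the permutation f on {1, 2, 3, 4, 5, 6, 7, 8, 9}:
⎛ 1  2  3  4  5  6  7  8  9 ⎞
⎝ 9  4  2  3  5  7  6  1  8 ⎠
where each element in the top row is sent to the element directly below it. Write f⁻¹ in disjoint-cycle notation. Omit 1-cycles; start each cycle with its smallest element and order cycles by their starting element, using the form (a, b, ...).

(1, 8, 9)(2, 3, 4)(6, 7)

First write f in disjoint cycles: (1, 9, 8)(2, 4, 3)(6, 7).
The inverse reverses every cycle; in canonical form, f⁻¹ = (1, 8, 9)(2, 3, 4)(6, 7).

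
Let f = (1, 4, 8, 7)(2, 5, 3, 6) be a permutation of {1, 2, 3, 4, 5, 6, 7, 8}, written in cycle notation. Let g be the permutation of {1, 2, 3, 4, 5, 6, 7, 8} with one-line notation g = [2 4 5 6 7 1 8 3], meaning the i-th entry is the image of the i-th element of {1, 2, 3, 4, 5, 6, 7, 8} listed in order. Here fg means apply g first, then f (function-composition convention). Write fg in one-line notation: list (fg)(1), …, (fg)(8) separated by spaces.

5 8 3 2 1 4 7 6

(fg)(x) = f(g(x)). Computing each image: f(g(1)) = f(2) = 5, f(g(2)) = f(4) = 8, f(g(3)) = f(5) = 3, f(g(4)) = f(6) = 2, f(g(5)) = f(7) = 1, f(g(6)) = f(1) = 4, f(g(7)) = f(8) = 7, f(g(8)) = f(3) = 6.
Hence fg = [5 8 3 2 1 4 7 6].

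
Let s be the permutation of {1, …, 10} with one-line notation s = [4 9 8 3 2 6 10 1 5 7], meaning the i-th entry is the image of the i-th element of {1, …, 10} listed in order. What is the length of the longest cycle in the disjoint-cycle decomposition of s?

4

Decomposing into disjoint cycles gives (1 4 3 8)(2 9 5)(7 10); the longest has length 4.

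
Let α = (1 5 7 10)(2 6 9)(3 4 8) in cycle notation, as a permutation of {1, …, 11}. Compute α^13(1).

1 lies in the 4-cycle (1 5 7 10).
Powers repeat with period 4 on this cycle, and 13 mod 4 = 1, so α^13(1) = α^1(1).
Advancing 1 step from 1: 1 → 5.

5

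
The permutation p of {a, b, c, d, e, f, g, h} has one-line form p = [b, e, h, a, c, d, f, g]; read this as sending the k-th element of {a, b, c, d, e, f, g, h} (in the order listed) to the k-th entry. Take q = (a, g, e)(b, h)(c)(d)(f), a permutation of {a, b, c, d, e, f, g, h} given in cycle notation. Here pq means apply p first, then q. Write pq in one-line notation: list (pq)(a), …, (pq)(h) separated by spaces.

h a b g c d f e

(pq)(x) = q(p(x)). Computing each image: q(p(a)) = q(b) = h, q(p(b)) = q(e) = a, q(p(c)) = q(h) = b, q(p(d)) = q(a) = g, q(p(e)) = q(c) = c, q(p(f)) = q(d) = d, q(p(g)) = q(f) = f, q(p(h)) = q(g) = e.
Hence pq = [h a b g c d f e].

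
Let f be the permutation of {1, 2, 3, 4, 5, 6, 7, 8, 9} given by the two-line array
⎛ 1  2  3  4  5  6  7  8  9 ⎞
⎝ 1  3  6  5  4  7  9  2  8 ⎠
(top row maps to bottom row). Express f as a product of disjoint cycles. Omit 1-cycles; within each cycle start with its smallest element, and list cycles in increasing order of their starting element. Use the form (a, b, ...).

(2, 3, 6, 7, 9, 8)(4, 5)

From 2: 2 → 3 → 6 → 7 → 9 → 8 → 2, closing the cycle (2, 3, 6, 7, 9, 8).
Repeating from the next unused element and collecting all non-trivial cycles gives (2, 3, 6, 7, 9, 8)(4, 5).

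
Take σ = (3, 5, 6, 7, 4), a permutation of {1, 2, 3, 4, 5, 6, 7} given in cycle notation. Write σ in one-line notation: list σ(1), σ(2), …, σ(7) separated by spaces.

Image by image: 1→1, 2→2, 3→5, 4→3, 5→6, 6→7, 7→4.
So the one-line form is 1 2 5 3 6 7 4.

1 2 5 3 6 7 4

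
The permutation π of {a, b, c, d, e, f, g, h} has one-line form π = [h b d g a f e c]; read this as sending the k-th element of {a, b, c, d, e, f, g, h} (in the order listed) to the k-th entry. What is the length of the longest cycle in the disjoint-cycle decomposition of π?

6

Decomposing into disjoint cycles gives (a h c d g e); the longest has length 6.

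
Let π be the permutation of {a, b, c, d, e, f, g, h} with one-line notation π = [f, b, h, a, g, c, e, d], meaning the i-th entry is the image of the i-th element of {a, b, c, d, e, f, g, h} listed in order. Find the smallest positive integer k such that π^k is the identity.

10

Writing π as disjoint cycles, the cycle lengths are 5, 2, 1.
The order is lcm(5, 2) = 10.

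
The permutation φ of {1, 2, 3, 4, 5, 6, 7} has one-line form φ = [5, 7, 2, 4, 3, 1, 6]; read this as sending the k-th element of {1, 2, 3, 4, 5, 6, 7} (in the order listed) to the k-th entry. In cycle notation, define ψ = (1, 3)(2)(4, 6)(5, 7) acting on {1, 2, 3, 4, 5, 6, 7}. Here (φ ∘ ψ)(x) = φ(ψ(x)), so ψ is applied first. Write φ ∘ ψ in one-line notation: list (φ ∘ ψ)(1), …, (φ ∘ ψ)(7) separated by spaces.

2 7 5 1 6 4 3

(φ ∘ ψ)(x) = φ(ψ(x)). Computing each image: φ(ψ(1)) = φ(3) = 2, φ(ψ(2)) = φ(2) = 7, φ(ψ(3)) = φ(1) = 5, φ(ψ(4)) = φ(6) = 1, φ(ψ(5)) = φ(7) = 6, φ(ψ(6)) = φ(4) = 4, φ(ψ(7)) = φ(5) = 3.
Hence φ ∘ ψ = [2 7 5 1 6 4 3].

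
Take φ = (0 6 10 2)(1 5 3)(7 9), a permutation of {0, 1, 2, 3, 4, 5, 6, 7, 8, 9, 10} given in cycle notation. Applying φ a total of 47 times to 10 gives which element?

6

10 lies in the 4-cycle (0 6 10 2).
Powers repeat with period 4 on this cycle, and 47 mod 4 = 3, so φ^47(10) = φ^3(10).
Advancing 3 steps from 10: 10 → 2 → 0 → 6.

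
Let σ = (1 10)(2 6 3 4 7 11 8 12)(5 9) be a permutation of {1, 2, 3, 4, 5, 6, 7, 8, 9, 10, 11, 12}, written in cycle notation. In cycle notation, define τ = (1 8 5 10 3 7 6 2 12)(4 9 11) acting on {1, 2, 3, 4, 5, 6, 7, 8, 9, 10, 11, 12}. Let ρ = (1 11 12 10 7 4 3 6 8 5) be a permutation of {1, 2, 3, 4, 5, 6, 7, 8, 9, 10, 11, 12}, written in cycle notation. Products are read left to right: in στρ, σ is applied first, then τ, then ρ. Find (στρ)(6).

Apply the permutations in order: σ(6) = 3, then τ(3) = 7, then ρ(7) = 4. So (στρ)(6) = 4.

4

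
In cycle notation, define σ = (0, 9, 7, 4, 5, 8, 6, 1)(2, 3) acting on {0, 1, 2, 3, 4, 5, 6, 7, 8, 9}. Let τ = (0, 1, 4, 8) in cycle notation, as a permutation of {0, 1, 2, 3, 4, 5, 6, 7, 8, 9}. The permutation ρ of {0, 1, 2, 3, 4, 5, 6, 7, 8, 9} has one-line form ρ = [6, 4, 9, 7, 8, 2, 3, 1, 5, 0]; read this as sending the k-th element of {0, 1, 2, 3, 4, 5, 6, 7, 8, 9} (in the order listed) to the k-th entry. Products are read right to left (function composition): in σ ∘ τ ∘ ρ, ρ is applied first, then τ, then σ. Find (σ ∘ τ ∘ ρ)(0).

1

(σ ∘ τ ∘ ρ)(0) = σ(τ(ρ(0))). ρ(0) = 6, then τ(6) = 6, then σ(6) = 1, so the result is 1.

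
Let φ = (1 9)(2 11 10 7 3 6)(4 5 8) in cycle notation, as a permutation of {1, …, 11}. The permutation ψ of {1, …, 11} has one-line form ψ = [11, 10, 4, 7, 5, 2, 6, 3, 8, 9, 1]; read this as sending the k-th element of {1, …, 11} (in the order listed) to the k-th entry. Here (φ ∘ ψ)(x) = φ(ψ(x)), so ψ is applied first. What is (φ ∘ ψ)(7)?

ψ(7) = 6, then φ(6) = 2; composing gives (φ ∘ ψ)(7) = 2.

2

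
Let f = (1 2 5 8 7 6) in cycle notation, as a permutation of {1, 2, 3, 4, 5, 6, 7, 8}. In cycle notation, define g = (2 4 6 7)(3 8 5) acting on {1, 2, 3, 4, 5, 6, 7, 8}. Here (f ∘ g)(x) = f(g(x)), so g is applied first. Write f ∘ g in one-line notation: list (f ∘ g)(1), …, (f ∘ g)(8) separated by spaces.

2 4 7 1 3 6 5 8

(f ∘ g)(x) = f(g(x)). Computing each image: f(g(1)) = f(1) = 2, f(g(2)) = f(4) = 4, f(g(3)) = f(8) = 7, f(g(4)) = f(6) = 1, f(g(5)) = f(3) = 3, f(g(6)) = f(7) = 6, f(g(7)) = f(2) = 5, f(g(8)) = f(5) = 8.
Hence f ∘ g = [2 4 7 1 3 6 5 8].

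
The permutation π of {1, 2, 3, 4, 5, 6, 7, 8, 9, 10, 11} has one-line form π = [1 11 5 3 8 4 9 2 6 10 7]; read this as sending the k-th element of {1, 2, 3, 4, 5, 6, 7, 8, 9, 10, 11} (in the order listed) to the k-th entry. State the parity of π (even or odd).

In disjoint-cycle form the cycle lengths are 9, 1, 1.
A cycle of length ℓ contributes ℓ−1 transpositions, so π is a product of 8 transpositions — even.

even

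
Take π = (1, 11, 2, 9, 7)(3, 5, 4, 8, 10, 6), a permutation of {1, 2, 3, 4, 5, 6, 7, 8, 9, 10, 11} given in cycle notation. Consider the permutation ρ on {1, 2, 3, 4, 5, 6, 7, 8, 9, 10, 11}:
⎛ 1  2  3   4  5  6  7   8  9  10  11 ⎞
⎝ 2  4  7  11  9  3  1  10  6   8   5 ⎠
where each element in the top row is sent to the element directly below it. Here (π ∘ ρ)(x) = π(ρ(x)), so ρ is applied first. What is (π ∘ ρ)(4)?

2

ρ(4) = 11, then π(11) = 2; composing gives (π ∘ ρ)(4) = 2.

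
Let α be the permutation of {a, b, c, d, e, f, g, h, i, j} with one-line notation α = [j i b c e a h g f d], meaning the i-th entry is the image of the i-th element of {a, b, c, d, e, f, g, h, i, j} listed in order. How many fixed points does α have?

The fixed points (elements with α(x) = x) are {e}, so there is 1.

1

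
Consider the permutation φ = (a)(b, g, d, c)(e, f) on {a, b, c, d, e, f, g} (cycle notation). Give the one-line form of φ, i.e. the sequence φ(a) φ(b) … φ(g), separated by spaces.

Reading each image from the cycles: a→a, b→g, c→b, d→c, e→f, f→e, g→d.
Listing these in domain order gives a g b c f e d.

a g b c f e d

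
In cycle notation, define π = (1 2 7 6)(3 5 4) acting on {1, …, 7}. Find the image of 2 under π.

7

In the cycle (1 2 7 6), 2 is followed by 7, so π(2) = 7.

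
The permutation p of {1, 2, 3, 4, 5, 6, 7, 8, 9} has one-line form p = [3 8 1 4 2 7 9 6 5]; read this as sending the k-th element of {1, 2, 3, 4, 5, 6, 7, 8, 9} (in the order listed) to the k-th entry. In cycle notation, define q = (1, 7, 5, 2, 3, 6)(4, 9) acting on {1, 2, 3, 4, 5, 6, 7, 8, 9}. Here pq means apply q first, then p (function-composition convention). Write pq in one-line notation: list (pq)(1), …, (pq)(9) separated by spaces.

Chase each element through q then p: 1 → 7 → 9; 2 → 3 → 1; 3 → 6 → 7; 4 → 9 → 5; 5 → 2 → 8; 6 → 1 → 3; 7 → 5 → 2; 8 → 8 → 6; 9 → 4 → 4.
So pq in one-line form is 9 1 7 5 8 3 2 6 4.

9 1 7 5 8 3 2 6 4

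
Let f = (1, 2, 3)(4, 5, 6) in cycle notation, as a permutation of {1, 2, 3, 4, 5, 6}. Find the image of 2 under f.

In the cycle (1, 2, 3), 2 is followed by 3, so f(2) = 3.

3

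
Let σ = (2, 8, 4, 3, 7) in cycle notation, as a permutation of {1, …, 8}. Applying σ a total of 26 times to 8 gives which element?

8 lies in the 5-cycle (2, 8, 4, 3, 7).
Powers repeat with period 5 on this cycle, and 26 mod 5 = 1, so σ^26(8) = σ^1(8).
Stepping 1 place around the cycle: 8 → 4.

4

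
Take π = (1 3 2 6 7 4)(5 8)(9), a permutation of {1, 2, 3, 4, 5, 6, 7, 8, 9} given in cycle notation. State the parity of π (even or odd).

even

The cycle lengths are 6, 2, 1.
A cycle is odd iff its length is even; π has 2 even-length cycles, so sgn(π) = (−1)^2 and π is even.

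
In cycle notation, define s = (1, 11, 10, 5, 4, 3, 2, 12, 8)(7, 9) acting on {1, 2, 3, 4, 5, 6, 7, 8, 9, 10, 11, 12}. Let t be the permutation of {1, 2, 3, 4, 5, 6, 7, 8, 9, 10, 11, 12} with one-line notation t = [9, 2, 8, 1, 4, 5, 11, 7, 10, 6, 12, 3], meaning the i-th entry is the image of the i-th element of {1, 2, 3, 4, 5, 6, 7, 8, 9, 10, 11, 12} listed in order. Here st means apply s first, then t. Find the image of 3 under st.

(st)(3) = t(s(3)). s(3) = 2, then t(2) = 2. So (st)(3) = 2.

2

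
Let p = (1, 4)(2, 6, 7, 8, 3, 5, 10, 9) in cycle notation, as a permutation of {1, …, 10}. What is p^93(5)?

7

5 lies in the 8-cycle (2, 6, 7, 8, 3, 5, 10, 9).
On an 8-cycle, p^8 is the identity, so p^93 = p^5 there (93 ≡ 5 mod 8).
Stepping 5 places around the cycle: 5 → 10 → 9 → 2 → 6 → 7.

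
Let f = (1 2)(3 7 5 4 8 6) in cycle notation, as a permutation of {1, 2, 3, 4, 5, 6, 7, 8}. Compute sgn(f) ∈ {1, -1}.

1

The cycle lengths are 6, 2.
A cycle of length ℓ contributes ℓ−1 transpositions, so f is a product of 5 + 1 = 6 transpositions — even.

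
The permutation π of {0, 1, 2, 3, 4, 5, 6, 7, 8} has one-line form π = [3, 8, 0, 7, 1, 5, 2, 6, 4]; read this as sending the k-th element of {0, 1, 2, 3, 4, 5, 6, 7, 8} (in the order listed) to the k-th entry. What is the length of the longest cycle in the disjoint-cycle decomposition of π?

Decomposing into disjoint cycles gives (0, 3, 7, 6, 2)(1, 8, 4); the longest has length 5.

5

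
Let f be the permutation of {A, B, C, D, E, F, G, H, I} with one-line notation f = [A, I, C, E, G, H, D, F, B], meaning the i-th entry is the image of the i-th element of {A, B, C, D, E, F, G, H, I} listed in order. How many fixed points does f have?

2

The fixed points (elements with f(x) = x) are {A, C}, so there are 2.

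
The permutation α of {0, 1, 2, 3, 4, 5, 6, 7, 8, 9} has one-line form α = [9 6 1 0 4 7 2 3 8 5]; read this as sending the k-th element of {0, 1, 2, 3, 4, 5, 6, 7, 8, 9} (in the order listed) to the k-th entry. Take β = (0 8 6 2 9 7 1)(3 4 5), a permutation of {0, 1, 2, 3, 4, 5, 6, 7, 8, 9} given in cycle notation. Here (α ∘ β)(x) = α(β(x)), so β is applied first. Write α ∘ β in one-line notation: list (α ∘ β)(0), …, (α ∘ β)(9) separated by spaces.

8 9 5 4 7 0 1 6 2 3

(α ∘ β)(x) = α(β(x)). Computing each image: α(β(0)) = α(8) = 8, α(β(1)) = α(0) = 9, α(β(2)) = α(9) = 5, α(β(3)) = α(4) = 4, α(β(4)) = α(5) = 7, α(β(5)) = α(3) = 0, α(β(6)) = α(2) = 1, α(β(7)) = α(1) = 6, α(β(8)) = α(6) = 2, α(β(9)) = α(7) = 3.
Hence α ∘ β = [8 9 5 4 7 0 1 6 2 3].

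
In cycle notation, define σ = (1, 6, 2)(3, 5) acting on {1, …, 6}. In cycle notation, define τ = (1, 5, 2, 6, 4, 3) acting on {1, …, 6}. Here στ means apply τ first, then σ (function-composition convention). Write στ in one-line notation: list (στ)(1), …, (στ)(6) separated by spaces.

3 2 6 5 1 4

(στ)(x) = σ(τ(x)). Computing each image: σ(τ(1)) = σ(5) = 3, σ(τ(2)) = σ(6) = 2, σ(τ(3)) = σ(1) = 6, σ(τ(4)) = σ(3) = 5, σ(τ(5)) = σ(2) = 1, σ(τ(6)) = σ(4) = 4.
Hence στ = [3 2 6 5 1 4].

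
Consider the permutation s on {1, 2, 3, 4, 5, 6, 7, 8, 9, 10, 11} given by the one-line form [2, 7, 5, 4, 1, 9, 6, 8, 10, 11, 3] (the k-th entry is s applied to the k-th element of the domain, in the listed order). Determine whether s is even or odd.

In disjoint-cycle form the cycle lengths are 9, 1, 1.
A cycle of length ℓ contributes ℓ−1 transpositions, so s is a product of 8 transpositions — even.

even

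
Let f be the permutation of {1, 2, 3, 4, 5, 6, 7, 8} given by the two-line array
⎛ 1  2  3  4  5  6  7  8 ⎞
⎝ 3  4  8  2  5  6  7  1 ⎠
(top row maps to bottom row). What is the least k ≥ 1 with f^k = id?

6

The disjoint-cycle form of f has cycle lengths 3, 2, 1, 1, 1.
Since disjoint cycles commute, ord(f) = lcm(3, 2) = 6.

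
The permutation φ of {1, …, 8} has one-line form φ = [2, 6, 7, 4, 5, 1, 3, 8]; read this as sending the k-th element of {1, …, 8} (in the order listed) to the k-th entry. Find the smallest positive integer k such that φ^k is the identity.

Decomposing into disjoint cycles gives cycle lengths 3, 2, 1, 1, 1.
The order is lcm(3, 2) = 6.

6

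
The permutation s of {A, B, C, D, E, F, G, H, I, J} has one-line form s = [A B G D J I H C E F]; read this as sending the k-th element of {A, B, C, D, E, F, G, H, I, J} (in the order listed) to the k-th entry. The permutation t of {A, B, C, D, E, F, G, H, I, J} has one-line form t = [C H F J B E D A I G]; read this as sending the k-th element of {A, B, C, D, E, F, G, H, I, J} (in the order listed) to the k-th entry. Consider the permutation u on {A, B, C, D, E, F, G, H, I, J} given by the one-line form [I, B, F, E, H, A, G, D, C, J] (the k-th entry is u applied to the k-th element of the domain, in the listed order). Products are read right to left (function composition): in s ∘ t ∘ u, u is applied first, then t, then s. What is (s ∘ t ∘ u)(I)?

(s ∘ t ∘ u)(I) = s(t(u(I))). u(I) = C, then t(C) = F, then s(F) = I, so the result is I.

I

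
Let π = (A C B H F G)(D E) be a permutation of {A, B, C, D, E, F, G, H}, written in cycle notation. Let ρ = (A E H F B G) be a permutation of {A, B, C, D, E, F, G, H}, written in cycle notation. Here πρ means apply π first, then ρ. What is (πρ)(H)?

B

(πρ)(H) = ρ(π(H)). π(H) = F, then ρ(F) = B. So (πρ)(H) = B.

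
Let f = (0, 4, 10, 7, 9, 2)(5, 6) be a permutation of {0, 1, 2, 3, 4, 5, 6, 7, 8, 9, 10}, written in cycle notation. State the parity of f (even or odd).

even

The cycle lengths are 6, 2, 1, 1, 1.
A cycle of length ℓ contributes ℓ−1 transpositions, so f is a product of 5 + 1 = 6 transpositions — even.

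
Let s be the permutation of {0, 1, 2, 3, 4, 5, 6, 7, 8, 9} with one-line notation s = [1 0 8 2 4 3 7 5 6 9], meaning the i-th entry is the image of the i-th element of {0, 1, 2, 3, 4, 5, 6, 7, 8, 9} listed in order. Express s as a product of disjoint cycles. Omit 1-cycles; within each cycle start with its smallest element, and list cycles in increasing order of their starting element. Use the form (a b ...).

(0 1)(2 8 6 7 5 3)

From 0: 0 → 1 → 0, closing the cycle (0 1).
Repeating from the next unused element and collecting all non-trivial cycles gives (0 1)(2 8 6 7 5 3).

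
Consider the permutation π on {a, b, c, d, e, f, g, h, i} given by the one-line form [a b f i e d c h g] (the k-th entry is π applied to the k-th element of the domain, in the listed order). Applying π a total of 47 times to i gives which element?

c

Tracing i → g → … returns to i after 5 steps, so i lies in a 5-cycle (c f d i g).
Since the cycle has length 5, π^47 acts on it the same as π^2 (47 mod 5 = 2).
Stepping 2 places around the cycle: i → g → c.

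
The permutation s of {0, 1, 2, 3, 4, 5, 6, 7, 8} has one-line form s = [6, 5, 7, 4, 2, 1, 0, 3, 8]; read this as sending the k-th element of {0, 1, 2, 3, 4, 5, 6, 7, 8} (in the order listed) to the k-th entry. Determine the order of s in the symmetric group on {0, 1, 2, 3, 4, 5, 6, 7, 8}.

Decomposing into disjoint cycles gives cycle lengths 4, 2, 2, 1.
The order of s is the least common multiple of its cycle lengths: lcm(4, 2, 2) = 4.

4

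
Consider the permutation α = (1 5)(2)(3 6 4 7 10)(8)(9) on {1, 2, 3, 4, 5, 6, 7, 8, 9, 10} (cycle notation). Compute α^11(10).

3

10 lies in the 5-cycle (3 6 4 7 10).
On a 5-cycle, α^5 is the identity, so α^11 = α^1 there (11 ≡ 1 mod 5).
Stepping 1 place around the cycle: 10 → 3.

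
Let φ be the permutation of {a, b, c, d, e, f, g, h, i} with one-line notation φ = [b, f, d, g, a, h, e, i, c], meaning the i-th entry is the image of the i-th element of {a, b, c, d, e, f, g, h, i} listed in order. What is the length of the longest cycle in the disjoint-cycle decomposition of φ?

9

Decomposing into disjoint cycles gives (a b f h i c d g e); the longest has length 9.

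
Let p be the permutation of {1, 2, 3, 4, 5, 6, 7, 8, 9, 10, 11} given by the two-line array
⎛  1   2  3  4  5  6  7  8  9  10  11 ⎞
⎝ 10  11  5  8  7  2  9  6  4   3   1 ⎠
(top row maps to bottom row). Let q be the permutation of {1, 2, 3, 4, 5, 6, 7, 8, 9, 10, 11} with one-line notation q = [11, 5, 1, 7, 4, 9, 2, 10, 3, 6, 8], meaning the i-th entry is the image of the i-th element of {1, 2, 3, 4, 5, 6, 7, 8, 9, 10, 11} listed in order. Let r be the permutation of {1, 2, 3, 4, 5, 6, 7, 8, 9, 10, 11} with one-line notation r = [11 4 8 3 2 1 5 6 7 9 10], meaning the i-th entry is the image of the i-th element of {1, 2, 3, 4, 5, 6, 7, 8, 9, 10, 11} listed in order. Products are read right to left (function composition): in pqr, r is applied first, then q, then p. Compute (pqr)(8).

4

(pqr)(8) = p(q(r(8))). r(8) = 6, then q(6) = 9, then p(9) = 4, so the result is 4.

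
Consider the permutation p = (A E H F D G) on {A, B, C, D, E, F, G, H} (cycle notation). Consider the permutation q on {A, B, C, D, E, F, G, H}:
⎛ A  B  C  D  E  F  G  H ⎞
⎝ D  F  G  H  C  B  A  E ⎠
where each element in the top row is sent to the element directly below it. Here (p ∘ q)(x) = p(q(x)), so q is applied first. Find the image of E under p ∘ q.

First apply q: q(E) = C, then p(C) = C. Thus (p ∘ q)(E) = C.

C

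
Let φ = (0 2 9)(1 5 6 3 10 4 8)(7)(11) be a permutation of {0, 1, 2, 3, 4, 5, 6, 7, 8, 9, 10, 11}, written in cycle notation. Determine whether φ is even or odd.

even

The cycle lengths are 7, 3, 1, 1.
A cycle of length ℓ contributes ℓ−1 transpositions, so φ is a product of 6 + 2 = 8 transpositions — even.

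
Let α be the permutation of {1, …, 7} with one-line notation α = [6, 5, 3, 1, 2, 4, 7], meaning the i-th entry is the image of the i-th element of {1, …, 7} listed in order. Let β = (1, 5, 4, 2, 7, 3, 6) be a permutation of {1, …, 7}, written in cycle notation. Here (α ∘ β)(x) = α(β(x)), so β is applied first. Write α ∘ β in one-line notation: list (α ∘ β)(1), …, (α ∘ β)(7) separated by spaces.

For each element, apply β then α: 1 → 5 → 2; 2 → 7 → 7; 3 → 6 → 4; 4 → 2 → 5; 5 → 4 → 1; 6 → 1 → 6; 7 → 3 → 3.
Collecting the images, α ∘ β = [2 7 4 5 1 6 3].

2 7 4 5 1 6 3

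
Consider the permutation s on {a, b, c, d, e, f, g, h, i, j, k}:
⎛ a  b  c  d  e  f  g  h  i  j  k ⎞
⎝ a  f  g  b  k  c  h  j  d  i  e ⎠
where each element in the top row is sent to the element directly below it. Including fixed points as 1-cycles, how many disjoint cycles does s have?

3

The cycle decomposition is (a)(b, f, c, g, h, j, i, d)(e, k), which has 3 cycles (counting 1-cycles).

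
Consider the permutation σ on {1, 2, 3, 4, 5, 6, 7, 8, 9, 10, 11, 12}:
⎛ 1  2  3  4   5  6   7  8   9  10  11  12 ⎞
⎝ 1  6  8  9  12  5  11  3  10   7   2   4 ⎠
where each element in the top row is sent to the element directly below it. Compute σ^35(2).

Tracing 2 → 6 → … returns to 2 after 9 steps, so 2 lies in a 9-cycle (2, 6, 5, 12, 4, 9, 10, 7, 11).
On a 9-cycle, σ^9 is the identity, so σ^35 = σ^8 there (35 ≡ 8 mod 9).
Stepping 8 places around the cycle: 2 → 6 → 5 → 12 → 4 → 9 → 10 → 7 → 11.

11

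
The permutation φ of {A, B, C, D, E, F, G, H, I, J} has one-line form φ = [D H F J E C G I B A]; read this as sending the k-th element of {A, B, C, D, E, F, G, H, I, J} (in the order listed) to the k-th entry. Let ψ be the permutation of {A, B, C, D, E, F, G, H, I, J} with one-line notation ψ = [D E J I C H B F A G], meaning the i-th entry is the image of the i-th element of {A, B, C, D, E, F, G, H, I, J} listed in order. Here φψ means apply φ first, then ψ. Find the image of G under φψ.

B

First apply φ: φ(G) = G, then ψ(G) = B. Thus (φψ)(G) = B.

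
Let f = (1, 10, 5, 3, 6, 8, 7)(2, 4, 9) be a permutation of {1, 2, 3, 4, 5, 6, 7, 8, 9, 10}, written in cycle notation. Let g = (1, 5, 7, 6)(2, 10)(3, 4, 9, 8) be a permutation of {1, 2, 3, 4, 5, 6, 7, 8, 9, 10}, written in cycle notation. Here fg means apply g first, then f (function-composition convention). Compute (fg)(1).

(fg)(1) = f(g(1)). g(1) = 5, then f(5) = 3. So (fg)(1) = 3.

3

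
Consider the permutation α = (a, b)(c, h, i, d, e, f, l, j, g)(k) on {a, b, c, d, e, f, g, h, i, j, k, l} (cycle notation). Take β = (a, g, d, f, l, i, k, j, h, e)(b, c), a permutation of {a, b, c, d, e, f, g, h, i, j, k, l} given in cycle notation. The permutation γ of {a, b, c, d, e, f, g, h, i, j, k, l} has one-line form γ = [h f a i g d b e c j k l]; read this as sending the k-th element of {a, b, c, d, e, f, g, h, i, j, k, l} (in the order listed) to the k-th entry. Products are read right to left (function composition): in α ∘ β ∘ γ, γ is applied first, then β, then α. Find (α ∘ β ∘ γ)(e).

Chase e: γ(e) = g; β(g) = d; α(d) = e. Hence (α ∘ β ∘ γ)(e) = e.

e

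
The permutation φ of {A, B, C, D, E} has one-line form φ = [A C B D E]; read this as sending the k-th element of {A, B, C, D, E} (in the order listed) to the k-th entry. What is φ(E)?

E

E is element number 5 of the domain, and entry number 5 of the one-line form is E, so φ(E) = E.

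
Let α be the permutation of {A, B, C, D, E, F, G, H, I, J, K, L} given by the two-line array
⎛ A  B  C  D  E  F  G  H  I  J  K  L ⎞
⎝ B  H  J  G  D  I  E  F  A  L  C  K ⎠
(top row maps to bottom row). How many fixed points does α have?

No element satisfies α(x) = x, so there are 0 fixed points.

0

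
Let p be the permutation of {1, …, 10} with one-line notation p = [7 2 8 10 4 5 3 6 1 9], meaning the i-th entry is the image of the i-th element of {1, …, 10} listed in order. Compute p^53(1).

Tracing 1 → 7 → … returns to 1 after 9 steps, so 1 lies in a 9-cycle (1, 7, 3, 8, 6, 5, 4, 10, 9).
Powers repeat with period 9 on this cycle, and 53 mod 9 = 8, so p^53(1) = p^8(1).
Stepping 8 places around the cycle: 1 → 7 → 3 → 8 → 6 → 5 → 4 → 10 → 9.

9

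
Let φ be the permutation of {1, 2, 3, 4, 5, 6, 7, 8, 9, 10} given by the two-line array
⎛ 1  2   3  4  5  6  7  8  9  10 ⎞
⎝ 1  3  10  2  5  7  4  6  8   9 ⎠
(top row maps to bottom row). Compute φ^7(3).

2

Tracing 3 → 10 → … returns to 3 after 8 steps, so 3 lies in an 8-cycle (2 3 10 9 8 6 7 4).
Stepping 7 places around the cycle: 3 → 10 → 9 → 8 → 6 → 7 → 4 → 2.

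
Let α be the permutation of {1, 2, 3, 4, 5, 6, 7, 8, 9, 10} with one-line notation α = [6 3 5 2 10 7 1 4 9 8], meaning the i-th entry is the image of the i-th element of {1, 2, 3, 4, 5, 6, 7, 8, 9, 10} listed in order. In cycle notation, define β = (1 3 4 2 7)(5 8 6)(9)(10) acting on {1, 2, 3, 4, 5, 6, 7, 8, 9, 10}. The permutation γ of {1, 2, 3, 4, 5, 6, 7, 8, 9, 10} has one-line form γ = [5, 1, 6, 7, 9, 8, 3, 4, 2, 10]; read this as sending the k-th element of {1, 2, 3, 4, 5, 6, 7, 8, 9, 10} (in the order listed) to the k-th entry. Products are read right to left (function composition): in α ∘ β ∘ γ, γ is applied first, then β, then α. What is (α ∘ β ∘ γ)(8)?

3

Chase 8: γ(8) = 4; β(4) = 2; α(2) = 3. Hence (α ∘ β ∘ γ)(8) = 3.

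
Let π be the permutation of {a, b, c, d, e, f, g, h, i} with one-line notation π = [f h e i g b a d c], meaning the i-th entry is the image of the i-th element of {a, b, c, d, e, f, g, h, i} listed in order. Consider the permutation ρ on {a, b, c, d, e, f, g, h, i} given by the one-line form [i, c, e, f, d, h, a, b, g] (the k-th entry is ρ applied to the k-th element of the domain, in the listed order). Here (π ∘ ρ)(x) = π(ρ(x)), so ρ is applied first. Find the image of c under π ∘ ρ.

g

(π ∘ ρ)(c) = π(ρ(c)). ρ(c) = e, then π(e) = g. So (π ∘ ρ)(c) = g.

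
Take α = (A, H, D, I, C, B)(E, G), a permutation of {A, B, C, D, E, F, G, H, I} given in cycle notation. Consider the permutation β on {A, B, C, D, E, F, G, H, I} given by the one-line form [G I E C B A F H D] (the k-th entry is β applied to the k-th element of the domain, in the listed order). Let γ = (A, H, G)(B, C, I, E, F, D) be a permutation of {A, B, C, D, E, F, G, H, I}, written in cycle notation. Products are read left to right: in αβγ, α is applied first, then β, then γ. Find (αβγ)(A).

G

Apply the permutations in order: α(A) = H, then β(H) = H, then γ(H) = G. So (αβγ)(A) = G.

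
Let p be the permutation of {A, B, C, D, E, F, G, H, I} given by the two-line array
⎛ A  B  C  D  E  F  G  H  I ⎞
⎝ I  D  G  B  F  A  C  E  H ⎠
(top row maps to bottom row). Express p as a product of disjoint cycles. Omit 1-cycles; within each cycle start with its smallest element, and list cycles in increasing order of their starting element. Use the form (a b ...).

(A I H E F)(B D)(C G)

Start at A and follow images: A → I → H → E → F → A, giving the cycle (A I H E F).
Continuing from each remaining unvisited element yields (A I H E F)(B D)(C G).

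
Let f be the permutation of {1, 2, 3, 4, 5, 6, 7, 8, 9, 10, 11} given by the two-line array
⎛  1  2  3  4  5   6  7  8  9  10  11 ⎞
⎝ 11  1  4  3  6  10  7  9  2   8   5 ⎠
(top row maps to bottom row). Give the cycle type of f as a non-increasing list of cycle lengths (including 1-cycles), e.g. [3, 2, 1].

The disjoint cycles are (1 11 5 6 10 8 9 2)(3 4)(7), with lengths 8, 2, 1 in non-increasing order.

[8, 2, 1]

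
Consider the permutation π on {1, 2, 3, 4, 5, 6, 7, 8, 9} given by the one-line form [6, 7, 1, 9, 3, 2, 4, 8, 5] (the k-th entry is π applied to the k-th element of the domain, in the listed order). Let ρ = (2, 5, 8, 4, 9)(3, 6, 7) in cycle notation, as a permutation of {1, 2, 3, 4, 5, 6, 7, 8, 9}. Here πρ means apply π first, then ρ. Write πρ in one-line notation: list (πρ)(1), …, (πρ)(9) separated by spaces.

For each element, apply π then ρ: 1 → 6 → 7; 2 → 7 → 3; 3 → 1 → 1; 4 → 9 → 2; 5 → 3 → 6; 6 → 2 → 5; 7 → 4 → 9; 8 → 8 → 4; 9 → 5 → 8.
So πρ in one-line form is 7 3 1 2 6 5 9 4 8.

7 3 1 2 6 5 9 4 8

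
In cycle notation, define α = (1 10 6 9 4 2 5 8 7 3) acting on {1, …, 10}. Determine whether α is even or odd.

odd

The cycle lengths are 10.
A cycle of length ℓ contributes ℓ−1 transpositions, so α is a product of 9 transpositions — odd.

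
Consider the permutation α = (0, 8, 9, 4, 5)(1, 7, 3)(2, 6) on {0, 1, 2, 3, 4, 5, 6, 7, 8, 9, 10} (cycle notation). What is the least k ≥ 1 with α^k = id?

30

The cycle type of α is (5, 3, 2, 1).
Since disjoint cycles commute, ord(α) = lcm(5, 3, 2) = 30.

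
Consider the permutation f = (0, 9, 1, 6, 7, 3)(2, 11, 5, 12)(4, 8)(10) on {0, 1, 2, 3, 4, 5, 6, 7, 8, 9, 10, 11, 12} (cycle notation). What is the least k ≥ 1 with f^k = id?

12

The cycle type of f is (6, 4, 2, 1).
The order is lcm(6, 4, 2) = 12.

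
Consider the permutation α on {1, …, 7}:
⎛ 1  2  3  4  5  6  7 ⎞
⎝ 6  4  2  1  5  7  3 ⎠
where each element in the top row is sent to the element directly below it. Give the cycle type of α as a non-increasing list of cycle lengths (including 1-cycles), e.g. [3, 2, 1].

[6, 1]

The disjoint cycles are (1, 6, 7, 3, 2, 4)(5), with lengths 6, 1 in non-increasing order.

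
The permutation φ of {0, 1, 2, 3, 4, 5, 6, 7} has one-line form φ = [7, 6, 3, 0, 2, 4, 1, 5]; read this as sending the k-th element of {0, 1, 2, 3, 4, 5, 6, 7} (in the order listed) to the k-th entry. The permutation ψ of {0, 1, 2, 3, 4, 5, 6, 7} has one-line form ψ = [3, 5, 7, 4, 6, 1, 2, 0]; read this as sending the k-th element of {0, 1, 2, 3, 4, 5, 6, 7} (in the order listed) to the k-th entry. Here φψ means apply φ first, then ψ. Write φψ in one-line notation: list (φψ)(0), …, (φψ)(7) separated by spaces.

0 2 4 3 7 6 5 1

Chase each element through φ then ψ: 0 → 7 → 0; 1 → 6 → 2; 2 → 3 → 4; 3 → 0 → 3; 4 → 2 → 7; 5 → 4 → 6; 6 → 1 → 5; 7 → 5 → 1.
So φψ in one-line form is 0 2 4 3 7 6 5 1.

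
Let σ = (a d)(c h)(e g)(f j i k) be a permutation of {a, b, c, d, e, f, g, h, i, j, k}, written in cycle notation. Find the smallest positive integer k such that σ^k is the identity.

4

The cycle type of σ is (4, 2, 2, 2, 1).
The order is lcm(4, 2, 2, 2) = 4.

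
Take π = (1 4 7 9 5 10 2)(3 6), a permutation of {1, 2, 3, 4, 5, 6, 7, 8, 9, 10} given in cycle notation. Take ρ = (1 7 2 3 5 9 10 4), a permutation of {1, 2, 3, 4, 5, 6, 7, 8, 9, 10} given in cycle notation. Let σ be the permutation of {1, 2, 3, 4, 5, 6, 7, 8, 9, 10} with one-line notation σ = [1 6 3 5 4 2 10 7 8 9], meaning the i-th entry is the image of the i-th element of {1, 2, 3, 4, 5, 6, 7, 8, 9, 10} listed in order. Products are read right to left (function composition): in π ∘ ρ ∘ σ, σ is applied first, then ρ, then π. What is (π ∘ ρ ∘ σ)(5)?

Chase 5: σ(5) = 4; ρ(4) = 1; π(1) = 4. Hence (π ∘ ρ ∘ σ)(5) = 4.

4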